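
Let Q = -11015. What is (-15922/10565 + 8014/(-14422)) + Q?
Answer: -839326275722/76184215 ≈ -11017.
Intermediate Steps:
(-15922/10565 + 8014/(-14422)) + Q = (-15922/10565 + 8014/(-14422)) - 11015 = (-15922*1/10565 + 8014*(-1/14422)) - 11015 = (-15922/10565 - 4007/7211) - 11015 = -157147497/76184215 - 11015 = -839326275722/76184215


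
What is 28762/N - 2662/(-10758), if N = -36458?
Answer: -4826600/8913981 ≈ -0.54146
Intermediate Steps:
28762/N - 2662/(-10758) = 28762/(-36458) - 2662/(-10758) = 28762*(-1/36458) - 2662*(-1/10758) = -14381/18229 + 121/489 = -4826600/8913981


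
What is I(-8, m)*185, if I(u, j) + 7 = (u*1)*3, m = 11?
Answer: -5735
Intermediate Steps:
I(u, j) = -7 + 3*u (I(u, j) = -7 + (u*1)*3 = -7 + u*3 = -7 + 3*u)
I(-8, m)*185 = (-7 + 3*(-8))*185 = (-7 - 24)*185 = -31*185 = -5735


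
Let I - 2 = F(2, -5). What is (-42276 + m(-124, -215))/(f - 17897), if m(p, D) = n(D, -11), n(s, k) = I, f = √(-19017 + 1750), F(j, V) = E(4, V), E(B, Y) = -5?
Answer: 252222421/106773292 + 14093*I*√17267/106773292 ≈ 2.3622 + 0.017344*I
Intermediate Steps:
F(j, V) = -5
I = -3 (I = 2 - 5 = -3)
f = I*√17267 (f = √(-17267) = I*√17267 ≈ 131.4*I)
n(s, k) = -3
m(p, D) = -3
(-42276 + m(-124, -215))/(f - 17897) = (-42276 - 3)/(I*√17267 - 17897) = -42279/(-17897 + I*√17267)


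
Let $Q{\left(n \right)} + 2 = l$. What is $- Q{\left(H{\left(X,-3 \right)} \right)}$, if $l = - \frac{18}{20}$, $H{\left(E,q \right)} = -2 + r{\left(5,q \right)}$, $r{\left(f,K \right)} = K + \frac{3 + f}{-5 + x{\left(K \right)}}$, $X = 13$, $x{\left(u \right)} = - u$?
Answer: $\frac{29}{10} \approx 2.9$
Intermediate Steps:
$r{\left(f,K \right)} = K + \frac{3 + f}{-5 - K}$
$H{\left(E,q \right)} = -2 + \frac{-8 + q^{2} + 5 q}{5 + q}$ ($H{\left(E,q \right)} = -2 + \frac{-3 + q^{2} - 5 + 5 q}{5 + q} = -2 + \frac{-8 + q^{2} + 5 q}{5 + q}$)
$l = - \frac{9}{10}$ ($l = \left(-18\right) \frac{1}{20} = - \frac{9}{10} \approx -0.9$)
$Q{\left(n \right)} = - \frac{29}{10}$ ($Q{\left(n \right)} = -2 - \frac{9}{10} = - \frac{29}{10}$)
$- Q{\left(H{\left(X,-3 \right)} \right)} = \left(-1\right) \left(- \frac{29}{10}\right) = \frac{29}{10}$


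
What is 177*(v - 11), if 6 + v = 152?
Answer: 23895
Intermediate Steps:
v = 146 (v = -6 + 152 = 146)
177*(v - 11) = 177*(146 - 11) = 177*135 = 23895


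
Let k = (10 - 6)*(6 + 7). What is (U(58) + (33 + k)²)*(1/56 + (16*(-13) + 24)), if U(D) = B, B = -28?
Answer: -74150691/56 ≈ -1.3241e+6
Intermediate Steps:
U(D) = -28
k = 52 (k = 4*13 = 52)
(U(58) + (33 + k)²)*(1/56 + (16*(-13) + 24)) = (-28 + (33 + 52)²)*(1/56 + (16*(-13) + 24)) = (-28 + 85²)*(1/56 + (-208 + 24)) = (-28 + 7225)*(1/56 - 184) = 7197*(-10303/56) = -74150691/56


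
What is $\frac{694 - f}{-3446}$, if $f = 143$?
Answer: $- \frac{551}{3446} \approx -0.1599$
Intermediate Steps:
$\frac{694 - f}{-3446} = \frac{694 - 143}{-3446} = \left(694 - 143\right) \left(- \frac{1}{3446}\right) = 551 \left(- \frac{1}{3446}\right) = - \frac{551}{3446}$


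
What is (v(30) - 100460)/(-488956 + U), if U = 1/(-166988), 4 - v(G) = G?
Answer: 16779956168/81649784529 ≈ 0.20551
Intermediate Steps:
v(G) = 4 - G
U = -1/166988 ≈ -5.9885e-6
(v(30) - 100460)/(-488956 + U) = ((4 - 1*30) - 100460)/(-488956 - 1/166988) = ((4 - 30) - 100460)/(-81649784529/166988) = (-26 - 100460)*(-166988/81649784529) = -100486*(-166988/81649784529) = 16779956168/81649784529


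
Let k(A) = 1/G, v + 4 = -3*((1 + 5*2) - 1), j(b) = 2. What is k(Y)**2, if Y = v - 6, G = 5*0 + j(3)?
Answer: 1/4 ≈ 0.25000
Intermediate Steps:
v = -34 (v = -4 - 3*((1 + 5*2) - 1) = -4 - 3*((1 + 10) - 1) = -4 - 3*(11 - 1) = -4 - 3*10 = -4 - 30 = -34)
G = 2 (G = 5*0 + 2 = 0 + 2 = 2)
Y = -40 (Y = -34 - 6 = -40)
k(A) = 1/2
k(Y)**2 = (1/2)**2 = 1/4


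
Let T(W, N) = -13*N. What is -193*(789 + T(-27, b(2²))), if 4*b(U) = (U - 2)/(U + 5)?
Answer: -2738477/18 ≈ -1.5214e+5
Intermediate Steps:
b(U) = (-2 + U)/(4*(5 + U)) (b(U) = ((U - 2)/(U + 5))/4 = ((-2 + U)/(5 + U))/4 = (-2 + U)/(4*(5 + U)))
-193*(789 + T(-27, b(2²))) = -193*(789 - 13*(-2 + 2²)/(4*(5 + 2²))) = -193*(789 - 13*(-2 + 4)/(4*(5 + 4))) = -193*(789 - 13*2/(4*9)) = -193*(789 - 13*1/18) = -193*(789 - 13/18) = -193*14189/18 = -2738477/18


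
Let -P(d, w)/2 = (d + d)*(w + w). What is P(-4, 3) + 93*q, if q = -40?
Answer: -3624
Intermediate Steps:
P(d, w) = -8*d*w (P(d, w) = -2*(d + d)*(w + w) = -2*2*d*2*w = -8*d*w)
P(-4, 3) + 93*q = -8*(-4)*3 + 93*(-40) = 96 - 3720 = -3624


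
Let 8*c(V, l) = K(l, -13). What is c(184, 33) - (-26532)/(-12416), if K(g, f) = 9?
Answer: -3141/3104 ≈ -1.0119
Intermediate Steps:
c(V, l) = 9/8 (c(V, l) = (⅛)*9 = 9/8)
c(184, 33) - (-26532)/(-12416) = 9/8 - (-26532)/(-12416) = 9/8 - (-26532)*(-1)/12416 = 9/8 - 1*6633/3104 = 9/8 - 6633/3104 = -3141/3104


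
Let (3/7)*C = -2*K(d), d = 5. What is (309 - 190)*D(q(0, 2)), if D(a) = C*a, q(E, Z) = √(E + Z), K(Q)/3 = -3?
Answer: 4998*√2 ≈ 7068.2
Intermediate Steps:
K(Q) = -9 (K(Q) = 3*(-3) = -9)
C = 42 (C = 7*(-2*(-9))/3 = (7/3)*18 = 42)
D(a) = 42*a
(309 - 190)*D(q(0, 2)) = (309 - 190)*(42*√(0 + 2)) = 119*(42*√2) = 4998*√2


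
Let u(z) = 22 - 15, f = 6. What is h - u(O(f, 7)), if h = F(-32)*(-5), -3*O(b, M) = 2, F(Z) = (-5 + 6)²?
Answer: -12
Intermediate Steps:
F(Z) = 1 (F(Z) = 1² = 1)
O(b, M) = -⅔ (O(b, M) = -⅓*2 = -⅔)
h = -5 (h = 1*(-5) = -5)
u(z) = 7
h - u(O(f, 7)) = -5 - 1*7 = -5 - 7 = -12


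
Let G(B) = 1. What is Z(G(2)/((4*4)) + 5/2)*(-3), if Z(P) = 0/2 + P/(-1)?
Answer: 123/16 ≈ 7.6875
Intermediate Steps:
Z(P) = -P (Z(P) = 0*(1/2) + P*(-1) = 0 - P = -P)
Z(G(2)/((4*4)) + 5/2)*(-3) = -(1/(4*4) + 5/2)*(-3) = -(1/16 + 5*(1/2))*(-3) = -(1*(1/16) + 5/2)*(-3) = -(1/16 + 5/2)*(-3) = -1*41/16*(-3) = -41/16*(-3) = 123/16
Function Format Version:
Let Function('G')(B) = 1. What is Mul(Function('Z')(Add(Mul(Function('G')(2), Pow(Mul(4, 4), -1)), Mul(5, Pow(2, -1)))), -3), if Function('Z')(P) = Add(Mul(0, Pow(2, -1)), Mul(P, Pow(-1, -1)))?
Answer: Rational(123, 16) ≈ 7.6875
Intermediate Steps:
Function('Z')(P) = Mul(-1, P) (Function('Z')(P) = Add(Mul(0, Rational(1, 2)), Mul(P, -1)) = Add(0, Mul(-1, P)) = Mul(-1, P))
Mul(Function('Z')(Add(Mul(Function('G')(2), Pow(Mul(4, 4), -1)), Mul(5, Pow(2, -1)))), -3) = Mul(Mul(-1, Add(Mul(1, Pow(Mul(4, 4), -1)), Mul(5, Pow(2, -1)))), -3) = Mul(Mul(-1, Add(Mul(1, Pow(16, -1)), Mul(5, Rational(1, 2)))), -3) = Mul(Mul(-1, Add(Mul(1, Rational(1, 16)), Rational(5, 2))), -3) = Mul(Mul(-1, Add(Rational(1, 16), Rational(5, 2))), -3) = Mul(Mul(-1, Rational(41, 16)), -3) = Mul(Rational(-41, 16), -3) = Rational(123, 16)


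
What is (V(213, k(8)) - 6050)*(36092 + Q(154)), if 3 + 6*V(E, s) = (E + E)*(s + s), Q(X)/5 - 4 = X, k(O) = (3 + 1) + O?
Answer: -160307613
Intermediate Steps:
k(O) = 4 + O
Q(X) = 20 + 5*X
V(E, s) = -½ + 2*E*s/3 (V(E, s) = -½ + ((E + E)*(s + s))/6 = -½ + ((2*E)*(2*s))/6 = -½ + (4*E*s)/6 = -½ + 2*E*s/3)
(V(213, k(8)) - 6050)*(36092 + Q(154)) = ((-½ + (⅔)*213*(4 + 8)) - 6050)*(36092 + (20 + 5*154)) = ((-½ + (⅔)*213*12) - 6050)*(36092 + (20 + 770)) = ((-½ + 1704) - 6050)*(36092 + 790) = (3407/2 - 6050)*36882 = -8693/2*36882 = -160307613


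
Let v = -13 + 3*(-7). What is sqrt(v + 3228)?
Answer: sqrt(3194) ≈ 56.516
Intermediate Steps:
v = -34 (v = -13 - 21 = -34)
sqrt(v + 3228) = sqrt(-34 + 3228) = sqrt(3194)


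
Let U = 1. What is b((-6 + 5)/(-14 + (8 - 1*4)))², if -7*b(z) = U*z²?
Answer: 1/490000 ≈ 2.0408e-6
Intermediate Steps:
b(z) = -z²/7
b((-6 + 5)/(-14 + (8 - 1*4)))² = (-(-6 + 5)²/(-14 + (8 - 1*4))²/7)² = (-1/(7*(-14 + (8 - 4))²))² = (-1/(7*(-14 + 4)²))² = (-(-1/(-10))²/7)² = (-(-1*(-⅒))²/7)² = (-(⅒)²/7)² = (-⅐*1/100)² = (-1/700)² = 1/490000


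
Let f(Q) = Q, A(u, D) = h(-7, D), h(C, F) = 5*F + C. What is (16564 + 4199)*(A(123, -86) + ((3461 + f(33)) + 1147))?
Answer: 87287652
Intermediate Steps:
h(C, F) = C + 5*F
A(u, D) = -7 + 5*D
(16564 + 4199)*(A(123, -86) + ((3461 + f(33)) + 1147)) = (16564 + 4199)*((-7 + 5*(-86)) + ((3461 + 33) + 1147)) = 20763*((-7 - 430) + (3494 + 1147)) = 20763*(-437 + 4641) = 20763*4204 = 87287652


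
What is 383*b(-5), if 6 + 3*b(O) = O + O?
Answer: -6128/3 ≈ -2042.7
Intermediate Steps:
b(O) = -2 + 2*O/3 (b(O) = -2 + (O + O)/3 = -2 + (2*O)/3 = -2 + 2*O/3)
383*b(-5) = 383*(-2 + (⅔)*(-5)) = 383*(-2 - 10/3) = 383*(-16/3) = -6128/3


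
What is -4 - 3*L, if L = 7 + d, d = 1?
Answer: -28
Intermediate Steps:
L = 8 (L = 7 + 1 = 8)
-4 - 3*L = -4 - 3*8 = -4 - 24 = -28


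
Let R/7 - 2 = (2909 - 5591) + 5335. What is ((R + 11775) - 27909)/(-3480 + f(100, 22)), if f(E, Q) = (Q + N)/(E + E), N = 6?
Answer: -122550/173993 ≈ -0.70434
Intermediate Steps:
R = 18585 (R = 14 + 7*((2909 - 5591) + 5335) = 14 + 7*(-2682 + 5335) = 14 + 7*2653 = 14 + 18571 = 18585)
f(E, Q) = (6 + Q)/(2*E) (f(E, Q) = (Q + 6)/(E + E) = (6 + Q)/((2*E)) = (6 + Q)*(1/(2*E)) = (6 + Q)/(2*E))
((R + 11775) - 27909)/(-3480 + f(100, 22)) = ((18585 + 11775) - 27909)/(-3480 + (½)*(6 + 22)/100) = (30360 - 27909)/(-3480 + (½)*(1/100)*28) = 2451/(-3480 + 7/50) = 2451/(-173993/50) = 2451*(-50/173993) = -122550/173993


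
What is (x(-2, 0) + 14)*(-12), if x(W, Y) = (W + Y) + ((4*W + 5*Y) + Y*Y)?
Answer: -48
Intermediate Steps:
x(W, Y) = Y² + 5*W + 6*Y (x(W, Y) = (W + Y) + ((4*W + 5*Y) + Y²) = (W + Y) + (Y² + 4*W + 5*Y) = Y² + 5*W + 6*Y)
(x(-2, 0) + 14)*(-12) = ((0² + 5*(-2) + 6*0) + 14)*(-12) = ((0 - 10 + 0) + 14)*(-12) = (-10 + 14)*(-12) = 4*(-12) = -48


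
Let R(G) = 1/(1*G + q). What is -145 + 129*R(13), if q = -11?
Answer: -161/2 ≈ -80.500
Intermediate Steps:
R(G) = 1/(-11 + G) (R(G) = 1/(1*G - 11) = 1/(G - 11) = 1/(-11 + G))
-145 + 129*R(13) = -145 + 129/(-11 + 13) = -145 + 129/2 = -161/2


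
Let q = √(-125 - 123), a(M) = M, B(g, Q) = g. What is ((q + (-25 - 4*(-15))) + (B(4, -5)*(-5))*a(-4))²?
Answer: 12977 + 460*I*√62 ≈ 12977.0 + 3622.0*I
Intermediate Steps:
q = 2*I*√62 (q = √(-248) = 2*I*√62 ≈ 15.748*I)
((q + (-25 - 4*(-15))) + (B(4, -5)*(-5))*a(-4))² = ((2*I*√62 + (-25 - 4*(-15))) + (4*(-5))*(-4))² = ((2*I*√62 + (-25 + 60)) - 20*(-4))² = ((2*I*√62 + 35) + 80)² = ((35 + 2*I*√62) + 80)² = (115 + 2*I*√62)²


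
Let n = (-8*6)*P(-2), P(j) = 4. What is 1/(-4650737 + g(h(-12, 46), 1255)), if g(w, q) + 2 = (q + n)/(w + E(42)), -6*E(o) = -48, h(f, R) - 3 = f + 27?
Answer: -26/120918151 ≈ -2.1502e-7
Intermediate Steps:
h(f, R) = 30 + f (h(f, R) = 3 + (f + 27) = 3 + (27 + f) = 30 + f)
E(o) = 8 (E(o) = -1/6*(-48) = 8)
n = -192 (n = -8*6*4 = -48*4 = -192)
g(w, q) = -2 + (-192 + q)/(8 + w) (g(w, q) = -2 + (q - 192)/(w + 8) = -2 + (-192 + q)/(8 + w))
1/(-4650737 + g(h(-12, 46), 1255)) = 1/(-4650737 + (-208 + 1255 - 2*(30 - 12))/(8 + (30 - 12))) = 1/(-4650737 + (-208 + 1255 - 2*18)/(8 + 18)) = 1/(-4650737 + (-208 + 1255 - 36)/26) = 1/(-4650737 + (1/26)*1011) = 1/(-4650737 + 1011/26) = 1/(-120918151/26) = -26/120918151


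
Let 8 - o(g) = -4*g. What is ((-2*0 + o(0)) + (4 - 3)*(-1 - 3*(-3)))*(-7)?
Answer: -112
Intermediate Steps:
o(g) = 8 + 4*g (o(g) = 8 - (-4)*g = 8 + 4*g)
((-2*0 + o(0)) + (4 - 3)*(-1 - 3*(-3)))*(-7) = ((-2*0 + (8 + 4*0)) + (4 - 3)*(-1 - 3*(-3)))*(-7) = ((0 + (8 + 0)) + 1*(-1 + 9))*(-7) = ((0 + 8) + 1*8)*(-7) = (8 + 8)*(-7) = 16*(-7) = -112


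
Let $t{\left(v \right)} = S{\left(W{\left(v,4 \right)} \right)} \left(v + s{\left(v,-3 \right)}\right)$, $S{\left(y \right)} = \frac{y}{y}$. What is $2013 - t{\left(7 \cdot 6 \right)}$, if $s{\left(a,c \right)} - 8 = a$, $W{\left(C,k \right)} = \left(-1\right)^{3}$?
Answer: $1921$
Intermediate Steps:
$W{\left(C,k \right)} = -1$
$s{\left(a,c \right)} = 8 + a$
$S{\left(y \right)} = 1$
$t{\left(v \right)} = 8 + 2 v$ ($t{\left(v \right)} = 1 \left(v + \left(8 + v\right)\right) = 1 \left(8 + 2 v\right) = 8 + 2 v$)
$2013 - t{\left(7 \cdot 6 \right)} = 2013 - \left(8 + 2 \cdot 7 \cdot 6\right) = 2013 - \left(8 + 2 \cdot 42\right) = 2013 - \left(8 + 84\right) = 2013 - 92 = 1921$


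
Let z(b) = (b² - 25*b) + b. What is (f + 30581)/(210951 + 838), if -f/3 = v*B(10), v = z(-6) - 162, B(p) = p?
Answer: 30041/211789 ≈ 0.14184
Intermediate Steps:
z(b) = b² - 24*b
v = 18 (v = -6*(-24 - 6) - 162 = -6*(-30) - 162 = 180 - 162 = 18)
f = -540 (f = -54*10 = -3*180 = -540)
(f + 30581)/(210951 + 838) = (-540 + 30581)/(210951 + 838) = 30041/211789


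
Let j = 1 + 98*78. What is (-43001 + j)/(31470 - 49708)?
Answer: 17678/9119 ≈ 1.9386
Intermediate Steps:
j = 7645 (j = 1 + 7644 = 7645)
(-43001 + j)/(31470 - 49708) = (-43001 + 7645)/(31470 - 49708) = -35356/(-18238) = -35356*(-1/18238) = 17678/9119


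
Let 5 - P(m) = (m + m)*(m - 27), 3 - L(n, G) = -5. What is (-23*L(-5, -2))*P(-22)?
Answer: 395784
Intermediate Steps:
L(n, G) = 8 (L(n, G) = 3 - 1*(-5) = 3 + 5 = 8)
P(m) = 5 - 2*m*(-27 + m) (P(m) = 5 - (m + m)*(m - 27) = 5 - 2*m*(-27 + m))
(-23*L(-5, -2))*P(-22) = (-23*8)*(5 - 2*(-22)**2 + 54*(-22)) = -184*(5 - 2*484 - 1188) = -184*(5 - 968 - 1188) = -184*(-2151) = 395784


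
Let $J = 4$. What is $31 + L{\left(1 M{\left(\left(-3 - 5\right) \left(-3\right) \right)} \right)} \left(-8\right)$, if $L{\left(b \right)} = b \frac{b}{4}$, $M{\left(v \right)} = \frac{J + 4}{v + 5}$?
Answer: $\frac{25943}{841} \approx 30.848$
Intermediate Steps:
$M{\left(v \right)} = \frac{8}{5 + v}$ ($M{\left(v \right)} = \frac{4 + 4}{v + 5} = \frac{8}{5 + v}$)
$L{\left(b \right)} = \frac{b^{2}}{4}$ ($L{\left(b \right)} = b b \frac{1}{4} = b \frac{b}{4} = \frac{b^{2}}{4}$)
$31 + L{\left(1 M{\left(\left(-3 - 5\right) \left(-3\right) \right)} \right)} \left(-8\right) = 31 + \frac{\left(1 \frac{8}{5 + \left(-3 - 5\right) \left(-3\right)}\right)^{2}}{4} \left(-8\right) = 31 + \frac{\left(1 \frac{8}{5 - -24}\right)^{2}}{4} \left(-8\right) = 31 + \frac{\left(1 \frac{8}{5 + 24}\right)^{2}}{4} \left(-8\right) = 31 + \frac{\left(1 \cdot \frac{8}{29}\right)^{2}}{4} \left(-8\right) = 31 + \frac{\left(\frac{8}{29}\right)^{2}}{4} \left(-8\right) = 31 + \frac{1}{4} \cdot \frac{64}{841} \left(-8\right) = 31 + \frac{16}{841} \left(-8\right) = 31 - \frac{128}{841} = \frac{25943}{841}$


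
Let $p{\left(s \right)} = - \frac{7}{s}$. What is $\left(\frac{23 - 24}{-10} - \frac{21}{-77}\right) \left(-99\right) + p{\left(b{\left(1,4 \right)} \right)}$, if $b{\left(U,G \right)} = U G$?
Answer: $- \frac{773}{20} \approx -38.65$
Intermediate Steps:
$b{\left(U,G \right)} = G U$
$\left(\frac{23 - 24}{-10} - \frac{21}{-77}\right) \left(-99\right) + p{\left(b{\left(1,4 \right)} \right)} = \left(\frac{23 - 24}{-10} - \frac{21}{-77}\right) \left(-99\right) - \frac{7}{4 \cdot 1} = \left(\left(23 - 24\right) \left(- \frac{1}{10}\right) - - \frac{3}{11}\right) \left(-99\right) - \frac{7}{4} = \left(\left(-1\right) \left(- \frac{1}{10}\right) + \frac{3}{11}\right) \left(-99\right) - \frac{7}{4} = \left(\frac{1}{10} + \frac{3}{11}\right) \left(-99\right) - \frac{7}{4} = \frac{41}{110} \left(-99\right) - \frac{7}{4} = - \frac{369}{10} - \frac{7}{4} = - \frac{773}{20}$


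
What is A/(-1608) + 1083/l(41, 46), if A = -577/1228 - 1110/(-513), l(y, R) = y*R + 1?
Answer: 121671783247/212388582816 ≈ 0.57287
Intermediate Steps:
l(y, R) = 1 + R*y (l(y, R) = R*y + 1 = 1 + R*y)
A = 355693/209988 (A = -577*1/1228 - 1110*(-1/513) = -577/1228 + 370/171 = 355693/209988 ≈ 1.6939)
A/(-1608) + 1083/l(41, 46) = (355693/209988)/(-1608) + 1083/(1 + 46*41) = (355693/209988)*(-1/1608) + 1083/(1 + 1886) = -355693/337660704 + 1083/1887 = -355693/337660704 + 1083*(1/1887) = -355693/337660704 + 361/629 = 121671783247/212388582816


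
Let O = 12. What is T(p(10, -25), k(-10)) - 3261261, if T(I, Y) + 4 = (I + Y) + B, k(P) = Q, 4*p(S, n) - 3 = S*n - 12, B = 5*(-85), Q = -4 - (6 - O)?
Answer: -13047011/4 ≈ -3.2618e+6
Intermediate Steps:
Q = 2 (Q = -4 - (6 - 1*12) = -4 - (6 - 12) = -4 - 1*(-6) = -4 + 6 = 2)
B = -425
p(S, n) = -9/4 + S*n/4 (p(S, n) = ¾ + (S*n - 12)/4 = ¾ + (-12 + S*n)/4 = ¾ + (-3 + S*n/4) = -9/4 + S*n/4)
k(P) = 2
T(I, Y) = -429 + I + Y (T(I, Y) = -4 + ((I + Y) - 425) = -4 + (-425 + I + Y) = -429 + I + Y)
T(p(10, -25), k(-10)) - 3261261 = (-429 + (-9/4 + (¼)*10*(-25)) + 2) - 3261261 = (-429 + (-9/4 - 125/2) + 2) - 3261261 = (-429 - 259/4 + 2) - 3261261 = -1967/4 - 3261261 = -13047011/4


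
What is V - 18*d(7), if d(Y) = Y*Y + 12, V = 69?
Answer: -1029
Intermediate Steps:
d(Y) = 12 + Y**2 (d(Y) = Y**2 + 12 = 12 + Y**2)
V - 18*d(7) = 69 - 18*(12 + 7**2) = 69 - 18*(12 + 49) = 69 - 18*61 = 69 - 1098 = -1029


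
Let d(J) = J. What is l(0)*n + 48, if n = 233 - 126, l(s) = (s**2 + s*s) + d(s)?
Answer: 48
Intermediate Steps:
l(s) = s + 2*s**2 (l(s) = (s**2 + s*s) + s = (s**2 + s**2) + s = 2*s**2 + s = s + 2*s**2)
n = 107
l(0)*n + 48 = (0*(1 + 2*0))*107 + 48 = (0*(1 + 0))*107 + 48 = (0*1)*107 + 48 = 0*107 + 48 = 0 + 48 = 48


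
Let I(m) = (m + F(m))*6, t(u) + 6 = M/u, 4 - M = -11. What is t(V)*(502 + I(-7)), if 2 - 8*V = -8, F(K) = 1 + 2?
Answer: 2868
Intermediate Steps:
M = 15 (M = 4 - 1*(-11) = 4 + 11 = 15)
F(K) = 3
V = 5/4 (V = ¼ - ⅛*(-8) = ¼ + 1 = 5/4 ≈ 1.2500)
t(u) = -6 + 15/u
I(m) = 18 + 6*m (I(m) = (m + 3)*6 = (3 + m)*6 = 18 + 6*m)
t(V)*(502 + I(-7)) = (-6 + 15/(5/4))*(502 + (18 + 6*(-7))) = (-6 + 15*(⅘))*(502 + (18 - 42)) = (-6 + 12)*(502 - 24) = 6*478 = 2868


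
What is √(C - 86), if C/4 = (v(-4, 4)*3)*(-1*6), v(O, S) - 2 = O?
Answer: √58 ≈ 7.6158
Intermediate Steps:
v(O, S) = 2 + O
C = 144 (C = 4*(((2 - 4)*3)*(-1*6)) = 4*(-2*3*(-6)) = 4*(-6*(-6)) = 4*36 = 144)
√(C - 86) = √(144 - 86) = √58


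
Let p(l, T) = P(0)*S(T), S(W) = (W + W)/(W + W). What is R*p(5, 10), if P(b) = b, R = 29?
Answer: 0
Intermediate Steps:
S(W) = 1 (S(W) = (2*W)/((2*W)) = (2*W)*(1/(2*W)) = 1)
p(l, T) = 0 (p(l, T) = 0*1 = 0)
R*p(5, 10) = 29*0 = 0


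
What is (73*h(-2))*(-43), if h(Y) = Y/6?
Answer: 3139/3 ≈ 1046.3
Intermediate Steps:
h(Y) = Y/6 (h(Y) = Y*(1/6) = Y/6)
(73*h(-2))*(-43) = (73*((1/6)*(-2)))*(-43) = (73*(-1/3))*(-43) = -73/3*(-43) = 3139/3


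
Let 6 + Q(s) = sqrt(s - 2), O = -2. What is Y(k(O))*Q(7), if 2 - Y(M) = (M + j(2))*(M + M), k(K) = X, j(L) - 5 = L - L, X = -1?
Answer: -60 + 10*sqrt(5) ≈ -37.639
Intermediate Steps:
j(L) = 5 (j(L) = 5 + (L - L) = 5 + 0 = 5)
Q(s) = -6 + sqrt(-2 + s) (Q(s) = -6 + sqrt(s - 2) = -6 + sqrt(-2 + s))
k(K) = -1
Y(M) = 2 - 2*M*(5 + M) (Y(M) = 2 - (M + 5)*(M + M) = 2 - (5 + M)*2*M = 2 - 2*M*(5 + M))
Y(k(O))*Q(7) = (2 - 10*(-1) - 2*(-1)**2)*(-6 + sqrt(-2 + 7)) = (2 + 10 - 2*1)*(-6 + sqrt(5)) = (2 + 10 - 2)*(-6 + sqrt(5)) = 10*(-6 + sqrt(5)) = -60 + 10*sqrt(5)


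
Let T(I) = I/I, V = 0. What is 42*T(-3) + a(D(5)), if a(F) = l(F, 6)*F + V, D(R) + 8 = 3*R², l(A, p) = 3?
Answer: 243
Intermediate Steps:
D(R) = -8 + 3*R²
T(I) = 1
a(F) = 3*F (a(F) = 3*F + 0 = 3*F)
42*T(-3) + a(D(5)) = 42*1 + 3*(-8 + 3*5²) = 42 + 3*(-8 + 3*25) = 42 + 3*(-8 + 75) = 42 + 3*67 = 42 + 201 = 243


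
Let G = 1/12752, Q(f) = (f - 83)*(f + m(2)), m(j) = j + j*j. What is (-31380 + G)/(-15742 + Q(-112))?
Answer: -400157759/62841856 ≈ -6.3677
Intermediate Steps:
m(j) = j + j²
Q(f) = (-83 + f)*(6 + f) (Q(f) = (f - 83)*(f + 2*(1 + 2)) = (-83 + f)*(f + 2*3) = (-83 + f)*(f + 6) = (-83 + f)*(6 + f))
G = 1/12752 ≈ 7.8419e-5
(-31380 + G)/(-15742 + Q(-112)) = (-31380 + 1/12752)/(-15742 + (-498 + (-112)² - 77*(-112))) = -400157759/(12752*(-15742 + (-498 + 12544 + 8624))) = -400157759/(12752*(-15742 + 20670)) = -400157759/12752/4928 = -400157759/12752*1/4928 = -400157759/62841856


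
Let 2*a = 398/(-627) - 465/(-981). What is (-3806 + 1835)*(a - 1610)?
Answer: 144589568679/45562 ≈ 3.1735e+6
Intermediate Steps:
a = -10987/136686 (a = (398/(-627) - 465/(-981))/2 = (398*(-1/627) - 465*(-1/981))/2 = (-398/627 + 155/327)/2 = (½)*(-10987/68343) = -10987/136686 ≈ -0.080381)
(-3806 + 1835)*(a - 1610) = (-3806 + 1835)*(-10987/136686 - 1610) = -1971*(-220075447/136686) = 144589568679/45562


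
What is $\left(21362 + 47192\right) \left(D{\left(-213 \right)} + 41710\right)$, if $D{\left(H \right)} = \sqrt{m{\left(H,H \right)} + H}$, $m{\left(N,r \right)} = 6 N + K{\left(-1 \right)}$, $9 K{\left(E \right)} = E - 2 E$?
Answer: $2859387340 + \frac{68554 i \sqrt{13418}}{3} \approx 2.8594 \cdot 10^{9} + 2.647 \cdot 10^{6} i$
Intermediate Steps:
$K{\left(E \right)} = - \frac{E}{9}$ ($K{\left(E \right)} = \frac{E - 2 E}{9} = \frac{\left(-1\right) E}{9} = - \frac{E}{9}$)
$m{\left(N,r \right)} = \frac{1}{9} + 6 N$ ($m{\left(N,r \right)} = 6 N - - \frac{1}{9} = 6 N + \frac{1}{9} = \frac{1}{9} + 6 N$)
$D{\left(H \right)} = \sqrt{\frac{1}{9} + 7 H}$ ($D{\left(H \right)} = \sqrt{\left(\frac{1}{9} + 6 H\right) + H} = \sqrt{\frac{1}{9} + 7 H}$)
$\left(21362 + 47192\right) \left(D{\left(-213 \right)} + 41710\right) = \left(21362 + 47192\right) \left(\frac{\sqrt{1 + 63 \left(-213\right)}}{3} + 41710\right) = 68554 \left(\frac{\sqrt{1 - 13419}}{3} + 41710\right) = 68554 \left(\frac{\sqrt{-13418}}{3} + 41710\right) = 68554 \left(\frac{i \sqrt{13418}}{3} + 41710\right) = 68554 \left(41710 + \frac{i \sqrt{13418}}{3}\right) = 2859387340 + \frac{68554 i \sqrt{13418}}{3}$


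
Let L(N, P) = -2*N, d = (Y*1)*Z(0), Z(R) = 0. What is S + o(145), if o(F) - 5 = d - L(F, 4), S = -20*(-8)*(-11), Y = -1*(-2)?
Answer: -1465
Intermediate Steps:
Y = 2
d = 0 (d = (2*1)*0 = 2*0 = 0)
S = -1760 (S = 160*(-11) = -1760)
o(F) = 5 + 2*F (o(F) = 5 + (0 - (-2)*F) = 5 + (0 + 2*F) = 5 + 2*F)
S + o(145) = -1760 + (5 + 2*145) = -1760 + (5 + 290) = -1760 + 295 = -1465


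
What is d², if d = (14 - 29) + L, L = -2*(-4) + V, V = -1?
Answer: 64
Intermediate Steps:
L = 7 (L = -2*(-4) - 1 = 8 - 1 = 7)
d = -8 (d = (14 - 29) + 7 = -15 + 7 = -8)
d² = (-8)² = 64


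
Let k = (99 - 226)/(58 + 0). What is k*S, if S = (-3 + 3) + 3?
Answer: -381/58 ≈ -6.5690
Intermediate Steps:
k = -127/58 ≈ -2.1897
S = 3 (S = 0 + 3 = 3)
k*S = -127/58*3 = -381/58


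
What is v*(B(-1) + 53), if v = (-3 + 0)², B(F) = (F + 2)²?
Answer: 486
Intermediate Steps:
B(F) = (2 + F)²
v = 9 (v = (-3)² = 9)
v*(B(-1) + 53) = 9*((2 - 1)² + 53) = 9*(1² + 53) = 9*(1 + 53) = 9*54 = 486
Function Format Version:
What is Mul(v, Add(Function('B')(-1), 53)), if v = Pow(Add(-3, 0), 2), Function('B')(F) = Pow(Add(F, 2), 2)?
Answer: 486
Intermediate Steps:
Function('B')(F) = Pow(Add(2, F), 2)
v = 9 (v = Pow(-3, 2) = 9)
Mul(v, Add(Function('B')(-1), 53)) = Mul(9, Add(Pow(Add(2, -1), 2), 53)) = Mul(9, Add(Pow(1, 2), 53)) = Mul(9, Add(1, 53)) = Mul(9, 54) = 486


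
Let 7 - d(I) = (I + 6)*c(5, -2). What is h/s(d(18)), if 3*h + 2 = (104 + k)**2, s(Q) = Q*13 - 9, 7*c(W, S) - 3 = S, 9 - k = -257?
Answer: 479143/393 ≈ 1219.2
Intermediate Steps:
k = 266 (k = 9 - 1*(-257) = 9 + 257 = 266)
c(W, S) = 3/7 + S/7
d(I) = 43/7 - I/7 (d(I) = 7 - (I + 6)*(3/7 + (1/7)*(-2)) = 7 - (6 + I)*(3/7 - 2/7) = 7 - (6 + I)/7 = 7 - (6/7 + I/7) = 7 + (-6/7 - I/7) = 43/7 - I/7)
s(Q) = -9 + 13*Q (s(Q) = 13*Q - 9 = -9 + 13*Q)
h = 136898/3 (h = -2/3 + (104 + 266)**2/3 = -2/3 + (1/3)*370**2 = -2/3 + (1/3)*136900 = -2/3 + 136900/3 = 136898/3 ≈ 45633.)
h/s(d(18)) = 136898/(3*(-9 + 13*(43/7 - 1/7*18))) = 136898/(3*(-9 + 13*(43/7 - 18/7))) = 136898/(3*(-9 + 13*(25/7))) = 136898/(3*(-9 + 325/7)) = 136898/(3*(262/7)) = (136898/3)*(7/262) = 479143/393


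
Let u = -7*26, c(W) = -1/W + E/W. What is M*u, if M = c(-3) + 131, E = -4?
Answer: -72436/3 ≈ -24145.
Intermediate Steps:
c(W) = -5/W (c(W) = -1/W - 4/W = -5/W)
u = -182
M = 398/3 (M = -5/(-3) + 131 = -5*(-⅓) + 131 = 5/3 + 131 = 398/3 ≈ 132.67)
M*u = (398/3)*(-182) = -72436/3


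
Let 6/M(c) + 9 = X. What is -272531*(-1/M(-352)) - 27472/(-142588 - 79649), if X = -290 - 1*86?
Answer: -7772697165421/444474 ≈ -1.7487e+7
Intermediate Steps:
X = -376 (X = -290 - 86 = -376)
M(c) = -6/385 (M(c) = 6/(-9 - 376) = 6/(-385) = 6*(-1/385) = -6/385)
-272531*(-1/M(-352)) - 27472/(-142588 - 79649) = -272531/((-1*(-6/385))) - 27472/(-142588 - 79649) = -272531/6/385 - 27472/(-222237) = -272531*385/6 - 27472*(-1/222237) = -104924435/6 + 27472/222237 = -7772697165421/444474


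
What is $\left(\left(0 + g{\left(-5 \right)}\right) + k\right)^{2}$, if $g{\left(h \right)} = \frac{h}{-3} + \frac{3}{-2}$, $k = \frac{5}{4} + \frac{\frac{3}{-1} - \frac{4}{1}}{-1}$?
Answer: $\frac{10201}{144} \approx 70.84$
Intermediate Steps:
$k = \frac{33}{4}$ ($k = 5 \cdot \frac{1}{4} + \left(3 \left(-1\right) - 4\right) \left(-1\right) = \frac{5}{4} + \left(-3 - 4\right) \left(-1\right) = \frac{5}{4} - -7 = \frac{5}{4} + 7 = \frac{33}{4} \approx 8.25$)
$g{\left(h \right)} = - \frac{3}{2} - \frac{h}{3}$ ($g{\left(h \right)} = h \left(- \frac{1}{3}\right) + 3 \left(- \frac{1}{2}\right) = - \frac{h}{3} - \frac{3}{2} = - \frac{3}{2} - \frac{h}{3}$)
$\left(\left(0 + g{\left(-5 \right)}\right) + k\right)^{2} = \left(\left(0 - - \frac{1}{6}\right) + \frac{33}{4}\right)^{2} = \left(\left(0 + \left(- \frac{3}{2} + \frac{5}{3}\right)\right) + \frac{33}{4}\right)^{2} = \left(\left(0 + \frac{1}{6}\right) + \frac{33}{4}\right)^{2} = \left(\frac{1}{6} + \frac{33}{4}\right)^{2} = \left(\frac{101}{12}\right)^{2} = \frac{10201}{144}$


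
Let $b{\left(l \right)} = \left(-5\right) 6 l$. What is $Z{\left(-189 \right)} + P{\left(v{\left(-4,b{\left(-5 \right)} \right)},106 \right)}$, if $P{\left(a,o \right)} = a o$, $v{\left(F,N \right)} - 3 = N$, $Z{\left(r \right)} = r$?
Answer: $16029$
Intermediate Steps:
$b{\left(l \right)} = - 30 l$
$v{\left(F,N \right)} = 3 + N$
$Z{\left(-189 \right)} + P{\left(v{\left(-4,b{\left(-5 \right)} \right)},106 \right)} = -189 + \left(3 - -150\right) 106 = -189 + \left(3 + 150\right) 106 = -189 + 153 \cdot 106 = -189 + 16218 = 16029$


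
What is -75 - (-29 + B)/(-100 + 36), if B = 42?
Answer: -4787/64 ≈ -74.797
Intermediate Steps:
-75 - (-29 + B)/(-100 + 36) = -75 - (-29 + 42)/(-100 + 36) = -75 - 13/(-64) = -75 - 13*(-1)/64 = -75 - 1*(-13/64) = -75 + 13/64 = -4787/64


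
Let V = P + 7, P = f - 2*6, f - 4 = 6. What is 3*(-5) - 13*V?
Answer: -80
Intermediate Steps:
f = 10 (f = 4 + 6 = 10)
P = -2 (P = 10 - 2*6 = 10 - 12 = -2)
V = 5 (V = -2 + 7 = 5)
3*(-5) - 13*V = 3*(-5) - 13*5 = -15 - 65 = -80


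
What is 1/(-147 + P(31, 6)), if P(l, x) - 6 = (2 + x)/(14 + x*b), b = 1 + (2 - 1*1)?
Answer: -13/1829 ≈ -0.0071077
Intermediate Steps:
b = 2 (b = 1 + (2 - 1) = 1 + 1 = 2)
P(l, x) = 6 + (2 + x)/(14 + 2*x) (P(l, x) = 6 + (2 + x)/(14 + x*2) = 6 + (2 + x)/(14 + 2*x))
1/(-147 + P(31, 6)) = 1/(-147 + (86 + 13*6)/(2*(7 + 6))) = 1/(-147 + (½)*(86 + 78)/13) = 1/(-147 + (½)*(1/13)*164) = 1/(-147 + 82/13) = 1/(-1829/13) = -13/1829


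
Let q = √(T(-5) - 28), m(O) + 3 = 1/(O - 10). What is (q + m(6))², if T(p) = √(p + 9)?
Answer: (-13 + 4*I*√26)²/16 ≈ -15.438 - 33.144*I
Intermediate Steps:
T(p) = √(9 + p)
m(O) = -3 + 1/(-10 + O) (m(O) = -3 + 1/(O - 10) = -3 + 1/(-10 + O))
q = I*√26 (q = √(√(9 - 5) - 28) = √(√4 - 28) = √(2 - 28) = √(-26) = I*√26 ≈ 5.099*I)
(q + m(6))² = (I*√26 + (31 - 3*6)/(-10 + 6))² = (I*√26 + (31 - 18)/(-4))² = (I*√26 - ¼*13)² = (I*√26 - 13/4)² = (-13/4 + I*√26)²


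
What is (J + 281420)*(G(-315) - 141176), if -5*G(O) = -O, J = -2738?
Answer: -39360766998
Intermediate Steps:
G(O) = O/5 (G(O) = -(-1)*O/5 = O/5)
(J + 281420)*(G(-315) - 141176) = (-2738 + 281420)*((⅕)*(-315) - 141176) = 278682*(-63 - 141176) = 278682*(-141239) = -39360766998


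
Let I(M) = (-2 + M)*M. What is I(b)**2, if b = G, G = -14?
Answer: 50176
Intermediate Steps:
b = -14
I(M) = M*(-2 + M)
I(b)**2 = (-14*(-2 - 14))**2 = (-14*(-16))**2 = 224**2 = 50176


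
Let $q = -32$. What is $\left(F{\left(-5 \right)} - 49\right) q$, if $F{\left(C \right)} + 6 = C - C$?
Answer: $1760$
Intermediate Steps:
$F{\left(C \right)} = -6$ ($F{\left(C \right)} = -6 + \left(C - C\right) = -6 + 0 = -6$)
$\left(F{\left(-5 \right)} - 49\right) q = \left(-6 - 49\right) \left(-32\right) = \left(-55\right) \left(-32\right) = 1760$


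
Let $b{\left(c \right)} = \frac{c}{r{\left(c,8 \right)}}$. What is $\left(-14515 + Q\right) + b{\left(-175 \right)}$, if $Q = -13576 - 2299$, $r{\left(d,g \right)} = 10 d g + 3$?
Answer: $- \frac{425368655}{13997} \approx -30390.0$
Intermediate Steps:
$r{\left(d,g \right)} = 3 + 10 d g$ ($r{\left(d,g \right)} = 10 d g + 3 = 3 + 10 d g$)
$b{\left(c \right)} = \frac{c}{3 + 80 c}$ ($b{\left(c \right)} = \frac{c}{3 + 10 c 8} = \frac{c}{3 + 80 c}$)
$Q = -15875$ ($Q = -13576 - 2299 = -15875$)
$\left(-14515 + Q\right) + b{\left(-175 \right)} = \left(-14515 - 15875\right) - \frac{175}{3 + 80 \left(-175\right)} = -30390 - \frac{175}{3 - 14000} = -30390 - \frac{175}{-13997} = -30390 - - \frac{175}{13997} = -30390 + \frac{175}{13997} = - \frac{425368655}{13997}$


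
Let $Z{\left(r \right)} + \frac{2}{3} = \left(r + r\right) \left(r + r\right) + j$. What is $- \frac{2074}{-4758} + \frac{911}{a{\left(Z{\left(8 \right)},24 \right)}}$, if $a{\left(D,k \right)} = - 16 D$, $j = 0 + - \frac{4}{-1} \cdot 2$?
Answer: $\frac{108293}{492960} \approx 0.21968$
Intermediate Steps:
$j = 8$ ($j = 0 + \left(-4\right) \left(-1\right) 2 = 0 + 4 \cdot 2 = 0 + 8 = 8$)
$Z{\left(r \right)} = \frac{22}{3} + 4 r^{2}$ ($Z{\left(r \right)} = - \frac{2}{3} + \left(\left(r + r\right) \left(r + r\right) + 8\right) = - \frac{2}{3} + \left(2 r 2 r + 8\right) = - \frac{2}{3} + \left(4 r^{2} + 8\right) = - \frac{2}{3} + \left(8 + 4 r^{2}\right) = \frac{22}{3} + 4 r^{2}$)
$- \frac{2074}{-4758} + \frac{911}{a{\left(Z{\left(8 \right)},24 \right)}} = - \frac{2074}{-4758} + \frac{911}{\left(-16\right) \left(\frac{22}{3} + 4 \cdot 8^{2}\right)} = \left(-2074\right) \left(- \frac{1}{4758}\right) + \frac{911}{\left(-16\right) \left(\frac{22}{3} + 4 \cdot 64\right)} = \frac{17}{39} + \frac{911}{\left(-16\right) \left(\frac{22}{3} + 256\right)} = \frac{17}{39} + \frac{911}{\left(-16\right) \frac{790}{3}} = \frac{17}{39} + \frac{911}{- \frac{12640}{3}} = \frac{17}{39} + 911 \left(- \frac{3}{12640}\right) = \frac{17}{39} - \frac{2733}{12640} = \frac{108293}{492960}$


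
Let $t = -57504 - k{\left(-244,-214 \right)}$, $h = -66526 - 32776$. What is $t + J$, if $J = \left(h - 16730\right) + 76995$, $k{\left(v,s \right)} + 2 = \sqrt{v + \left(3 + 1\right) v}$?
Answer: $-96539 - 2 i \sqrt{305} \approx -96539.0 - 34.929 i$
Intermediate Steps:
$h = -99302$
$k{\left(v,s \right)} = -2 + \sqrt{5} \sqrt{v}$ ($k{\left(v,s \right)} = -2 + \sqrt{v + \left(3 + 1\right) v} = -2 + \sqrt{v + 4 v} = -2 + \sqrt{5 v} = -2 + \sqrt{5} \sqrt{v}$)
$J = -39037$ ($J = \left(-99302 - 16730\right) + 76995 = -116032 + 76995 = -39037$)
$t = -57502 - 2 i \sqrt{305}$ ($t = -57504 - \left(-2 + \sqrt{5} \sqrt{-244}\right) = -57504 - \left(-2 + \sqrt{5} \cdot 2 i \sqrt{61}\right) = -57504 - \left(-2 + 2 i \sqrt{305}\right) = -57504 + \left(2 - 2 i \sqrt{305}\right) = -57502 - 2 i \sqrt{305} \approx -57502.0 - 34.929 i$)
$t + J = \left(-57502 - 2 i \sqrt{305}\right) - 39037 = -96539 - 2 i \sqrt{305}$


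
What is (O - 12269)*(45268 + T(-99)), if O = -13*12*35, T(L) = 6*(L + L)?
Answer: -781494320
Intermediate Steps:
T(L) = 12*L (T(L) = 6*(2*L) = 12*L)
O = -5460 (O = -156*35 = -5460)
(O - 12269)*(45268 + T(-99)) = (-5460 - 12269)*(45268 + 12*(-99)) = -17729*(45268 - 1188) = -17729*44080 = -781494320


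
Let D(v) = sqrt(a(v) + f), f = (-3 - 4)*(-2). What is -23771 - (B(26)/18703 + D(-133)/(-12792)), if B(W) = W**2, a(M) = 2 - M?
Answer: -444589689/18703 + sqrt(149)/12792 ≈ -23771.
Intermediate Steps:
f = 14 (f = -7*(-2) = 14)
D(v) = sqrt(16 - v) (D(v) = sqrt((2 - v) + 14) = sqrt(16 - v))
-23771 - (B(26)/18703 + D(-133)/(-12792)) = -23771 - (26**2/18703 + sqrt(16 - 1*(-133))/(-12792)) = -23771 - (676*(1/18703) + sqrt(16 + 133)*(-1/12792)) = -23771 - (676/18703 + sqrt(149)*(-1/12792)) = -23771 - (676/18703 - sqrt(149)/12792) = -23771 + (-676/18703 + sqrt(149)/12792) = -444589689/18703 + sqrt(149)/12792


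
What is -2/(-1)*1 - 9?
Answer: -7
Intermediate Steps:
-2/(-1)*1 - 9 = -2*(-1)*1 - 9 = 2*1 - 9 = 2 - 9 = -7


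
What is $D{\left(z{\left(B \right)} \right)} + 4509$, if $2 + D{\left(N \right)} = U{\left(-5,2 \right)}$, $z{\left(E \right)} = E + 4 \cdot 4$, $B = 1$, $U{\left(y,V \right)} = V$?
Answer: $4509$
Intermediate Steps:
$z{\left(E \right)} = 16 + E$ ($z{\left(E \right)} = E + 16 = 16 + E$)
$D{\left(N \right)} = 0$ ($D{\left(N \right)} = -2 + 2 = 0$)
$D{\left(z{\left(B \right)} \right)} + 4509 = 0 + 4509 = 4509$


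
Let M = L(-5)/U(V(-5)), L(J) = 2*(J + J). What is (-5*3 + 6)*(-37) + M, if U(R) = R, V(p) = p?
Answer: 337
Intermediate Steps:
L(J) = 4*J (L(J) = 2*(2*J) = 4*J)
M = 4 (M = (4*(-5))/(-5) = -20*(-⅕) = 4)
(-5*3 + 6)*(-37) + M = (-5*3 + 6)*(-37) + 4 = (-15 + 6)*(-37) + 4 = -9*(-37) + 4 = 333 + 4 = 337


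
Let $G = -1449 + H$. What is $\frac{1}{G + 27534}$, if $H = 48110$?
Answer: $\frac{1}{74195} \approx 1.3478 \cdot 10^{-5}$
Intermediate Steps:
$G = 46661$ ($G = -1449 + 48110 = 46661$)
$\frac{1}{G + 27534} = \frac{1}{46661 + 27534} = \frac{1}{74195}$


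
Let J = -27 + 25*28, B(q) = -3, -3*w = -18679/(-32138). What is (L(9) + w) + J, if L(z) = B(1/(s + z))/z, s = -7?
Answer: 21611935/32138 ≈ 672.47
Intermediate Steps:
w = -18679/96414 (w = -(-18679)/(3*(-32138)) = -(-18679)*(-1)/(3*32138) = -⅓*18679/32138 = -18679/96414 ≈ -0.19374)
J = 673 (J = -27 + 700 = 673)
L(z) = -3/z
(L(9) + w) + J = (-3/9 - 18679/96414) + 673 = (-3*⅑ - 18679/96414) + 673 = (-⅓ - 18679/96414) + 673 = -16939/32138 + 673 = 21611935/32138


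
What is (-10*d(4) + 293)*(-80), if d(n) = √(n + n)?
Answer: -23440 + 1600*√2 ≈ -21177.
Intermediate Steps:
d(n) = √2*√n (d(n) = √(2*n) = √2*√n)
(-10*d(4) + 293)*(-80) = (-10*√2*√4 + 293)*(-80) = (-10*√2*2 + 293)*(-80) = (-20*√2 + 293)*(-80) = (293 - 20*√2)*(-80) = -23440 + 1600*√2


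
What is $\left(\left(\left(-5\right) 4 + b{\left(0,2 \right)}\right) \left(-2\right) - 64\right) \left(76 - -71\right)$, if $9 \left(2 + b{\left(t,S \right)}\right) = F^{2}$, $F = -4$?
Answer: $- \frac{10388}{3} \approx -3462.7$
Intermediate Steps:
$b{\left(t,S \right)} = - \frac{2}{9}$ ($b{\left(t,S \right)} = -2 + \frac{\left(-4\right)^{2}}{9} = -2 + \frac{1}{9} \cdot 16 = -2 + \frac{16}{9} = - \frac{2}{9}$)
$\left(\left(\left(-5\right) 4 + b{\left(0,2 \right)}\right) \left(-2\right) - 64\right) \left(76 - -71\right) = \left(\left(\left(-5\right) 4 - \frac{2}{9}\right) \left(-2\right) - 64\right) \left(76 - -71\right) = \left(\left(-20 - \frac{2}{9}\right) \left(-2\right) - 64\right) \left(76 + 71\right) = \left(\left(- \frac{182}{9}\right) \left(-2\right) - 64\right) 147 = \left(\frac{364}{9} - 64\right) 147 = \left(- \frac{212}{9}\right) 147 = - \frac{10388}{3}$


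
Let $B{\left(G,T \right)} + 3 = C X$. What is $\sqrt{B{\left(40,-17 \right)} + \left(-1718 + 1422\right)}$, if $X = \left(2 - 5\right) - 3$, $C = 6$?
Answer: $i \sqrt{335} \approx 18.303 i$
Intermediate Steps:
$X = -6$ ($X = -3 - 3 = -6$)
$B{\left(G,T \right)} = -39$ ($B{\left(G,T \right)} = -3 + 6 \left(-6\right) = -3 - 36 = -39$)
$\sqrt{B{\left(40,-17 \right)} + \left(-1718 + 1422\right)} = \sqrt{-39 + \left(-1718 + 1422\right)} = \sqrt{-39 - 296} = \sqrt{-335} = i \sqrt{335}$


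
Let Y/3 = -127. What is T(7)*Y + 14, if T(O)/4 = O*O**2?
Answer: -522718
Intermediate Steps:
T(O) = 4*O**3 (T(O) = 4*(O*O**2) = 4*O**3)
Y = -381 (Y = 3*(-127) = -381)
T(7)*Y + 14 = (4*7**3)*(-381) + 14 = (4*343)*(-381) + 14 = 1372*(-381) + 14 = -522732 + 14 = -522718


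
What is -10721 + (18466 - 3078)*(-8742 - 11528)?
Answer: -311925481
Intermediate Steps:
-10721 + (18466 - 3078)*(-8742 - 11528) = -10721 + 15388*(-20270) = -10721 - 311914760 = -311925481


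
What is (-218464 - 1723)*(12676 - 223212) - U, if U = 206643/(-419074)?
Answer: 19427135046891811/419074 ≈ 4.6357e+10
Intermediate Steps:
U = -206643/419074 (U = 206643*(-1/419074) = -206643/419074 ≈ -0.49309)
(-218464 - 1723)*(12676 - 223212) - U = (-218464 - 1723)*(12676 - 223212) - 1*(-206643/419074) = -220187*(-210536) + 206643/419074 = 46357290232 + 206643/419074 = 19427135046891811/419074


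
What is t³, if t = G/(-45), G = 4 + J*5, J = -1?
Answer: 1/91125 ≈ 1.0974e-5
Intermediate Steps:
G = -1 (G = 4 - 1*5 = 4 - 5 = -1)
t = 1/45 (t = -1/(-45) = -1*(-1/45) = 1/45 ≈ 0.022222)
t³ = (1/45)³ = 1/91125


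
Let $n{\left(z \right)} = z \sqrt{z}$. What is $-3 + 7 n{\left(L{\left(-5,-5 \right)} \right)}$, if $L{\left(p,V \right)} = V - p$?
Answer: $-3$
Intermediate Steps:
$n{\left(z \right)} = z^{\frac{3}{2}}$
$-3 + 7 n{\left(L{\left(-5,-5 \right)} \right)} = -3 + 7 \left(-5 - -5\right)^{\frac{3}{2}} = -3 + 7 \left(-5 + 5\right)^{\frac{3}{2}} = -3 + 7 \cdot 0^{\frac{3}{2}} = -3 + 7 \cdot 0 = -3 + 0 = -3$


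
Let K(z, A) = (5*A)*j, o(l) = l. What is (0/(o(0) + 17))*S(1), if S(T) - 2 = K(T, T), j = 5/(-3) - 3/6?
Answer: 0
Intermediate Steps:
j = -13/6 (j = 5*(-1/3) - 3*1/6 = -5/3 - 1/2 = -13/6 ≈ -2.1667)
K(z, A) = -65*A/6 (K(z, A) = (5*A)*(-13/6) = -65*A/6)
S(T) = 2 - 65*T/6
(0/(o(0) + 17))*S(1) = (0/(0 + 17))*(2 - 65/6*1) = (0/17)*(2 - 65/6) = ((1/17)*0)*(-53/6) = 0*(-53/6) = 0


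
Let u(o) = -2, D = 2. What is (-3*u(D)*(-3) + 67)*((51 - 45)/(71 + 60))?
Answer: 294/131 ≈ 2.2443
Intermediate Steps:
(-3*u(D)*(-3) + 67)*((51 - 45)/(71 + 60)) = (-3*(-2)*(-3) + 67)*((51 - 45)/(71 + 60)) = (6*(-3) + 67)*(6/131) = (-18 + 67)*(6*(1/131)) = 49*(6/131) = 294/131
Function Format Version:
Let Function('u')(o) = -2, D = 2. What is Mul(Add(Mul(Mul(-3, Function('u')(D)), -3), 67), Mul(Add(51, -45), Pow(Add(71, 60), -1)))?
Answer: Rational(294, 131) ≈ 2.2443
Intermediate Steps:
Mul(Add(Mul(Mul(-3, Function('u')(D)), -3), 67), Mul(Add(51, -45), Pow(Add(71, 60), -1))) = Mul(Add(Mul(Mul(-3, -2), -3), 67), Mul(Add(51, -45), Pow(Add(71, 60), -1))) = Mul(Add(Mul(6, -3), 67), Mul(6, Pow(131, -1))) = Mul(Add(-18, 67), Mul(6, Rational(1, 131))) = Mul(49, Rational(6, 131)) = Rational(294, 131)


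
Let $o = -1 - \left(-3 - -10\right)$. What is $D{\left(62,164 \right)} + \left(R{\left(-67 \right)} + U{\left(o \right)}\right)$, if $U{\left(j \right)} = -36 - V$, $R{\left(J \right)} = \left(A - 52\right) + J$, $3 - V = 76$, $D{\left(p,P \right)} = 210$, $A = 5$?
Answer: $133$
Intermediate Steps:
$V = -73$ ($V = 3 - 76 = -73$)
$R{\left(J \right)} = -47 + J$ ($R{\left(J \right)} = \left(5 - 52\right) + J = -47 + J$)
$o = -8$ ($o = -1 - \left(-3 + 10\right) = -1 - 7 = -8$)
$U{\left(j \right)} = 37$ ($U{\left(j \right)} = -36 - -73 = -36 + 73 = 37$)
$D{\left(62,164 \right)} + \left(R{\left(-67 \right)} + U{\left(o \right)}\right) = 210 + \left(\left(-47 - 67\right) + 37\right) = 210 + \left(-114 + 37\right) = 210 - 77 = 133$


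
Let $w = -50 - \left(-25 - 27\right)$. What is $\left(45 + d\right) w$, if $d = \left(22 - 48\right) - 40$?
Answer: $-42$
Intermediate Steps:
$d = -66$ ($d = -26 - 40 = -66$)
$w = 2$ ($w = -50 - -52 = -50 + 52 = 2$)
$\left(45 + d\right) w = \left(45 - 66\right) 2 = \left(-21\right) 2 = -42$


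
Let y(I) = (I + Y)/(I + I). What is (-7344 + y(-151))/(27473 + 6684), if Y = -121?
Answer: -1108808/5157707 ≈ -0.21498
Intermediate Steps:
y(I) = (-121 + I)/(2*I) (y(I) = (I - 121)/(I + I) = (-121 + I)/((2*I)) = (-121 + I)*(1/(2*I)) = (-121 + I)/(2*I))
(-7344 + y(-151))/(27473 + 6684) = (-7344 + (½)*(-121 - 151)/(-151))/(27473 + 6684) = (-7344 + (½)*(-1/151)*(-272))/34157 = (-7344 + 136/151)*(1/34157) = -1108808/151*1/34157 = -1108808/5157707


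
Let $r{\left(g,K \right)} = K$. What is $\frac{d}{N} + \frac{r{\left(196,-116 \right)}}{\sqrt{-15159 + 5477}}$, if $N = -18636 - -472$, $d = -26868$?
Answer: $\frac{6717}{4541} + \frac{58 i \sqrt{9682}}{4841} \approx 1.4792 + 1.1789 i$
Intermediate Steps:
$N = -18164$ ($N = -18636 + 472 = -18164$)
$\frac{d}{N} + \frac{r{\left(196,-116 \right)}}{\sqrt{-15159 + 5477}} = - \frac{26868}{-18164} - \frac{116}{\sqrt{-15159 + 5477}} = \left(-26868\right) \left(- \frac{1}{18164}\right) - \frac{116}{\sqrt{-9682}} = \frac{6717}{4541} - \frac{116}{i \sqrt{9682}} = \frac{6717}{4541} - 116 \left(- \frac{i \sqrt{9682}}{9682}\right) = \frac{6717}{4541} + \frac{58 i \sqrt{9682}}{4841}$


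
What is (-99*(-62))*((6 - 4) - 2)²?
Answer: 0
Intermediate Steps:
(-99*(-62))*((6 - 4) - 2)² = 6138*(2 - 2)² = 6138*0² = 6138*0 = 0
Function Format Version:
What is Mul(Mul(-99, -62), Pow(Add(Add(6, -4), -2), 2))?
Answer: 0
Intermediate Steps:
Mul(Mul(-99, -62), Pow(Add(Add(6, -4), -2), 2)) = Mul(6138, Pow(Add(2, -2), 2)) = Mul(6138, Pow(0, 2)) = Mul(6138, 0) = 0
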